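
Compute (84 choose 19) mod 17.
4

Using Lucas' theorem:
Write n=84 and k=19 in base 17:
n in base 17: [4, 16]
k in base 17: [1, 2]
C(84,19) mod 17 = ∏ C(n_i, k_i) mod 17
Digit binomials (mod 17): C(4,1) = 4; C(16,2) = 120 ≡ 1
Product: 4 × 1 = 4 ≡ 4 (mod 17)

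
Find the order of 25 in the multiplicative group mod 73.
36

73 is prime, so ord(25) divides φ(73) = 72.
Divisors of 72: 1, 2, 3, 4, 6, 8, 9, 12, 18, 24, 36, 72.
Repeated squaring: 25^1 ≡ 25, 25^2 ≡ 41, 25^4 ≡ 2, 25^8 ≡ 4, 25^16 ≡ 16, 25^32 ≡ 37, 25^64 ≡ 55 (mod 73).
Test 25^d mod 73 for each divisor d in increasing order:
25^1 ≡ 25
25^2 ≡ 41
25^3 = 25^2·25^1 ≡ 3
25^4 ≡ 2
25^6 = 25^4·25^2 ≡ 9
25^8 ≡ 4
25^9 = 25^8·25^1 ≡ 27
25^12 = 25^8·25^4 ≡ 8
25^18 = 25^16·25^2 ≡ 72
25^24 = 25^16·25^8 ≡ 64
25^36 = 25^32·25^4 ≡ 1  ← first divisor giving 1
The order is 36.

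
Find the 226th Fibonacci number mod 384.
103

Matrix identity: Q^n = [[F_(n+1), F_n], [F_n, F_(n-1)]] with Q = [[1,1],[1,0]].
n = 226 = 11100010₂. Square-and-multiply, entries mod 384:
Q^1 = [[1,1],[1,0]]
Q^3 = (Q^1)²·Q = [[3,2],[2,1]]
Q^7 = (Q^3)²·Q = [[21,13],[13,8]]
Q^14 = (Q^7)² = [[226,377],[377,233]]
Q^28 = (Q^14)² = [[53,243],[243,194]]
Q^56 = (Q^28)² = [[34,117],[117,301]]
Q^113 = (Q^56)²·Q = [[280,253],[253,27]]
Q^226 = (Q^113)² = [[329,103],[103,226]]
F_226 mod 384 = Q^226[0][1] = 103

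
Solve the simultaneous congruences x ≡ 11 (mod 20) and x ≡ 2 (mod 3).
11

Using Chinese Remainder Theorem:
M = 20 × 3 = 60
M1 = 3, M2 = 20
y1 = 3^(-1) mod 20 = 7
y2 = 20^(-1) mod 3 = 2
x = (11×3×7 + 2×20×2) mod 60 = 11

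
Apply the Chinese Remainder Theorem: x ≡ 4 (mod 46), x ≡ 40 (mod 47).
510

Using Chinese Remainder Theorem:
M = 46 × 47 = 2162
M1 = 47, M2 = 46
y1 = 47^(-1) mod 46 = 1
y2 = 46^(-1) mod 47 = 46
x = (4×47×1 + 40×46×46) mod 2162 = 510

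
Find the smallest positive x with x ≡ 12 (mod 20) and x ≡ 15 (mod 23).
452

Using Chinese Remainder Theorem:
M = 20 × 23 = 460
M1 = 23, M2 = 20
y1 = 23^(-1) mod 20 = 7
y2 = 20^(-1) mod 23 = 15
x = (12×23×7 + 15×20×15) mod 460 = 452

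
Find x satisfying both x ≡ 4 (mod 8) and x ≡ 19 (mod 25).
44

Using Chinese Remainder Theorem:
M = 8 × 25 = 200
M1 = 25, M2 = 8
y1 = 25^(-1) mod 8 = 1
y2 = 8^(-1) mod 25 = 22
x = (4×25×1 + 19×8×22) mod 200 = 44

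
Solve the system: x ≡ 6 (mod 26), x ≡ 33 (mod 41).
812

Using Chinese Remainder Theorem:
M = 26 × 41 = 1066
M1 = 41, M2 = 26
y1 = 41^(-1) mod 26 = 7
y2 = 26^(-1) mod 41 = 30
x = (6×41×7 + 33×26×30) mod 1066 = 812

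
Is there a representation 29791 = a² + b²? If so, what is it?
Not possible

Factorization: 29791 = 31^3
By Fermat: n is sum of two squares iff every prime p ≡ 3 (mod 4) appears to even power.
Prime(s) ≡ 3 (mod 4) with odd exponent: [(31, 3)]
Therefore 29791 cannot be expressed as a² + b².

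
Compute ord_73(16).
9

73 is prime, so ord(16) divides φ(73) = 72.
Divisors of 72: 1, 2, 3, 4, 6, 8, 9, 12, 18, 24, 36, 72.
Repeated squaring: 16^1 ≡ 16, 16^2 ≡ 37, 16^4 ≡ 55, 16^8 ≡ 32, 16^16 ≡ 2, 16^32 ≡ 4, 16^64 ≡ 16 (mod 73).
Test 16^d mod 73 for each divisor d in increasing order:
16^1 ≡ 16
16^2 ≡ 37
16^3 = 16^2·16^1 ≡ 8
16^4 ≡ 55
16^6 = 16^4·16^2 ≡ 64
16^8 ≡ 32
16^9 = 16^8·16^1 ≡ 1  ← first divisor giving 1
The order is 9.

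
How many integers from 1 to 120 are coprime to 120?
32

120 = 2^3 × 3 × 5
φ(n) = n × ∏(1 - 1/p) for each prime p dividing n
φ(120) = 120 × (1 - 1/2) × (1 - 1/3) × (1 - 1/5) = 32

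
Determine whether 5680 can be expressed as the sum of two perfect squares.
Not possible

Factorization: 5680 = 2^4 × 5 × 71
By Fermat: n is sum of two squares iff every prime p ≡ 3 (mod 4) appears to even power.
Prime(s) ≡ 3 (mod 4) with odd exponent: [(71, 1)]
Therefore 5680 cannot be expressed as a² + b².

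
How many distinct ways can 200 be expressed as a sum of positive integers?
3972999029388

p(n) counts ways to write n as a sum of positive integers (order ignored).
Euler's pentagonal recurrence: p(k) = p(k-1) + p(k-2) - p(k-5) - p(k-7) + p(k-12) + p(k-15) - ... (offsets j(3j∓1)/2, signs ++--, p(0)=1, p(<0)=0).
DP table for k = 0..199: p(0)=1, p(1)=1, p(2)=2, p(3)=3, p(4)=5, p(5)=7, p(6)=11, p(7)=15, p(8)=22, p(9)=30, p(10)=42, p(11)=56, p(12)=77, p(13)=101, p(14)=135, p(15)=176, p(16)=231, p(17)=297, p(18)=385, p(19)=490, p(20)=627, p(21)=792, p(22)=1002, p(23)=1255, p(24)=1575, p(25)=1958, p(26)=2436, p(27)=3010, p(28)=3718, p(29)=4565, p(30)=5604, p(31)=6842, p(32)=8349, p(33)=10143, p(34)=12310, p(35)=14883, p(36)=17977, p(37)=21637, p(38)=26015, p(39)=31185, p(40)=37338, p(41)=44583, p(42)=53174, p(43)=63261, p(44)=75175, p(45)=89134, p(46)=105558, p(47)=124754, p(48)=147273, p(49)=173525, p(50)=204226, p(51)=239943, p(52)=281589, p(53)=329931, p(54)=386155, p(55)=451276, p(56)=526823, p(57)=614154, p(58)=715220, p(59)=831820, p(60)=966467, p(61)=1121505, p(62)=1300156, p(63)=1505499, p(64)=1741630, p(65)=2012558, p(66)=2323520, p(67)=2679689, p(68)=3087735, p(69)=3554345, p(70)=4087968, p(71)=4697205, p(72)=5392783, p(73)=6185689, p(74)=7089500, p(75)=8118264, p(76)=9289091, p(77)=10619863, p(78)=12132164, p(79)=13848650, p(80)=15796476, p(81)=18004327, p(82)=20506255, p(83)=23338469, p(84)=26543660, p(85)=30167357, p(86)=34262962, p(87)=38887673, p(88)=44108109, p(89)=49995925, p(90)=56634173, p(91)=64112359, p(92)=72533807, p(93)=82010177, p(94)=92669720, p(95)=104651419, p(96)=118114304, p(97)=133230930, p(98)=150198136, p(99)=169229875, p(100)=190569292, p(101)=214481126, p(102)=241265379, p(103)=271248950, p(104)=304801365, p(105)=342325709, p(106)=384276336, p(107)=431149389, p(108)=483502844, p(109)=541946240, p(110)=607163746, p(111)=679903203, p(112)=761002156, p(113)=851376628, p(114)=952050665, p(115)=1064144451, p(116)=1188908248, p(117)=1327710076, p(118)=1482074143, p(119)=1653668665, p(120)=1844349560, p(121)=2056148051, p(122)=2291320912, p(123)=2552338241, p(124)=2841940500, p(125)=3163127352, p(126)=3519222692, p(127)=3913864295, p(128)=4351078600, p(129)=4835271870, p(130)=5371315400, p(131)=5964539504, p(132)=6620830889, p(133)=7346629512, p(134)=8149040695, p(135)=9035836076, p(136)=10015581680, p(137)=11097645016, p(138)=12292341831, p(139)=13610949895, p(140)=15065878135, p(141)=16670689208, p(142)=18440293320, p(143)=20390982757, p(144)=22540654445, p(145)=24908858009, p(146)=27517052599, p(147)=30388671978, p(148)=33549419497, p(149)=37027355200, p(150)=40853235313, p(151)=45060624582, p(152)=49686288421, p(153)=54770336324, p(154)=60356673280, p(155)=66493182097, p(156)=73232243759, p(157)=80630964769, p(158)=88751778802, p(159)=97662728555, p(160)=107438159466, p(161)=118159068427, p(162)=129913904637, p(163)=142798995930, p(164)=156919475295, p(165)=172389800255, p(166)=189334822579, p(167)=207890420102, p(168)=228204732751, p(169)=250438925115, p(170)=274768617130, p(171)=301384802048, p(172)=330495499613, p(173)=362326859895, p(174)=397125074750, p(175)=435157697830, p(176)=476715857290, p(177)=522115831195, p(178)=571701605655, p(179)=625846753120, p(180)=684957390936, p(181)=749474411781, p(182)=819876908323, p(183)=896684817527, p(184)=980462880430, p(185)=1071823774337, p(186)=1171432692373, p(187)=1280011042268, p(188)=1398341745571, p(189)=1527273599625, p(190)=1667727404093, p(191)=1820701100652, p(192)=1987276856363, p(193)=2168627105469, p(194)=2366022741845, p(195)=2580840212973, p(196)=2814570987591, p(197)=3068829878530, p(198)=3345365983698, p(199)=3646072432125.
Final step: p(200) = p(199) + p(198) - p(195) - p(193) + p(188) + p(185) - p(178) - p(174) + p(165) + p(160) - p(149) - p(143) + p(130) + p(123) - p(108) - p(100) + p(83) + p(74) - p(55) - p(45) + p(24) + p(13)
= 3646072432125 + 3345365983698 - 2580840212973 - 2168627105469 + 1398341745571 + 1071823774337 - 571701605655 - 397125074750 + 172389800255 + 107438159466 - 37027355200 - 20390982757 + 5371315400 + 2552338241 - 483502844 - 190569292 + 23338469 + 7089500 - 451276 - 89134 + 1575 + 101
= 3972999029388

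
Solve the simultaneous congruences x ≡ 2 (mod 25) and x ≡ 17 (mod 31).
327

Using Chinese Remainder Theorem:
M = 25 × 31 = 775
M1 = 31, M2 = 25
y1 = 31^(-1) mod 25 = 21
y2 = 25^(-1) mod 31 = 5
x = (2×31×21 + 17×25×5) mod 775 = 327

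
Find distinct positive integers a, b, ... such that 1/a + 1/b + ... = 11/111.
1/11 + 1/123 + 1/16687

Greedy algorithm:
11/111: ceiling(111/11) = 11, use 1/11
10/1221: ceiling(1221/10) = 123, use 1/123
1/16687: ceiling(16687/1) = 16687, use 1/16687
Result: 11/111 = 1/11 + 1/123 + 1/16687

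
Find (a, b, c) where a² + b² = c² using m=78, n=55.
(3059, 8580, 9109)

Euclid's formula: a = m² - n², b = 2mn, c = m² + n²
m = 78, n = 55
a = 78² - 55² = 6084 - 3025 = 3059
b = 2 × 78 × 55 = 8580
c = 78² + 55² = 6084 + 3025 = 9109
Verification: 3059² + 8580² = 9357481 + 73616400 = 82973881 = 9109² ✓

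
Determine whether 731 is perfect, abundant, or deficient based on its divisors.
deficient

Proper divisors of 731: sum = 1 + 17 + 43 = 61
Since 61 < 731, 731 is deficient.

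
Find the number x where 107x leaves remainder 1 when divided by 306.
143

gcd(107, 306) = 1, so the inverse exists.
Extended Euclidean algorithm on (306, 107):
306 = 2 × 107 + 92  ⟹  92 = (1)·306 + (-2)·107
107 = 1 × 92 + 15  ⟹  15 = (-1)·306 + (3)·107
92 = 6 × 15 + 2  ⟹  2 = (7)·306 + (-20)·107
15 = 7 × 2 + 1  ⟹  1 = (-50)·306 + (143)·107
So (143)·107 ≡ 1 (mod 306), i.e. 107^(-1) ≡ 143 (mod 306).
Check: 107 × 143 = 15301 ≡ 1 (mod 306)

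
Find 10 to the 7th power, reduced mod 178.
138

Repeated squaring. Binary of 7 = 111.
10^1 ≡ 10 (mod 178); 10^2 ≡ 100 (mod 178); 10^4 ≡ 32 (mod 178)
10^7 = 10^1 × 10^2 × 10^4 ≡ 138 (mod 178)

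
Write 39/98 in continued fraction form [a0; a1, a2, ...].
[0; 2, 1, 1, 19]

Euclidean algorithm steps:
39 = 0 × 98 + 39
98 = 2 × 39 + 20
39 = 1 × 20 + 19
20 = 1 × 19 + 1
19 = 19 × 1 + 0
Continued fraction: [0; 2, 1, 1, 19]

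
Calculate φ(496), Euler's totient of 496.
240

496 = 2^4 × 31
φ(n) = n × ∏(1 - 1/p) for each prime p dividing n
φ(496) = 496 × (1 - 1/2) × (1 - 1/31) = 240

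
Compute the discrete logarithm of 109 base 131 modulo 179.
87

Baby-step giant-step with step n = ⌈√179⌉ = 14.
Baby steps 131^j mod 179 (j:value) for j=0..13: 0:1, 1:131, 2:156, 3:30, 4:171, 5:26, 6:5, 7:118, 8:64, 9:150, 10:139, 11:130, 12:25, 13:53.
Giant-step multiplier: 131^(-14) ≡ 131^(178-14) = 131^164 ≡ 146 (mod 179).
Giant steps γ_i = 109·146^i mod 179: γ_0=109, γ_1=162, γ_2=24, γ_3=103, γ_4=2, γ_5=113, γ_6=30 (in table at j=3).
x = i·n + j = 6·14 + 3 = 87.
Check: 131^87 ≡ 109 (mod 179).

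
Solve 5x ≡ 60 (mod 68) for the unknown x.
x ≡ 12 (mod 68)

gcd(5, 68) = 1, which divides 60, so solutions exist.
Find 5^(-1) mod 68 by the extended Euclidean algorithm:
68 = 13 × 5 + 3  ⟹  3 = (1)·68 + (-13)·5
5 = 1 × 3 + 2  ⟹  2 = (-1)·68 + (14)·5
3 = 1 × 2 + 1  ⟹  1 = (2)·68 + (-27)·5
So (-27)·5 ≡ 1 (mod 68), i.e. 5^(-1) ≡ -27 ≡ 41 (mod 68).
x ≡ 41 × 60 = 2460 ≡ 12 (mod 68).
Check: 5 × 12 = 60 ≡ 60 (mod 68).
Unique solution: x ≡ 12 (mod 68)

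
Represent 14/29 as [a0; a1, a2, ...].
[0; 2, 14]

Euclidean algorithm steps:
14 = 0 × 29 + 14
29 = 2 × 14 + 1
14 = 14 × 1 + 0
Continued fraction: [0; 2, 14]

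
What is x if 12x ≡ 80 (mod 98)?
x ≡ 23 (mod 49)

gcd(12, 98) = 2, which divides 80, so solutions exist.
Divide through by 2: 6x ≡ 40 (mod 49).
Find 6^(-1) mod 49 by the extended Euclidean algorithm:
49 = 8 × 6 + 1  ⟹  1 = (1)·49 + (-8)·6
So (-8)·6 ≡ 1 (mod 49), i.e. 6^(-1) ≡ -8 ≡ 41 (mod 49).
x ≡ 41 × 40 = 1640 ≡ 23 (mod 49).
Check: 12 × 23 = 276 ≡ 80 (mod 98).
x ≡ 23 (mod 49), giving 2 solutions mod 98.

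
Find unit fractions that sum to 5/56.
1/12 + 1/168

Greedy algorithm:
5/56: ceiling(56/5) = 12, use 1/12
1/168: ceiling(168/1) = 168, use 1/168
Result: 5/56 = 1/12 + 1/168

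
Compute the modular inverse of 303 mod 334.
237

gcd(303, 334) = 1, so the inverse exists.
Extended Euclidean algorithm on (334, 303):
334 = 1 × 303 + 31  ⟹  31 = (1)·334 + (-1)·303
303 = 9 × 31 + 24  ⟹  24 = (-9)·334 + (10)·303
31 = 1 × 24 + 7  ⟹  7 = (10)·334 + (-11)·303
24 = 3 × 7 + 3  ⟹  3 = (-39)·334 + (43)·303
7 = 2 × 3 + 1  ⟹  1 = (88)·334 + (-97)·303
So (-97)·303 ≡ 1 (mod 334), i.e. 303^(-1) ≡ -97 ≡ 237 (mod 334).
Check: 303 × 237 = 71811 ≡ 1 (mod 334)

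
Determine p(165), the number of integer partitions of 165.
172389800255

p(n) counts ways to write n as a sum of positive integers (order ignored).
Euler's pentagonal recurrence: p(k) = p(k-1) + p(k-2) - p(k-5) - p(k-7) + p(k-12) + p(k-15) - ... (offsets j(3j∓1)/2, signs ++--, p(0)=1, p(<0)=0).
DP table for k = 0..164: p(0)=1, p(1)=1, p(2)=2, p(3)=3, p(4)=5, p(5)=7, p(6)=11, p(7)=15, p(8)=22, p(9)=30, p(10)=42, p(11)=56, p(12)=77, p(13)=101, p(14)=135, p(15)=176, p(16)=231, p(17)=297, p(18)=385, p(19)=490, p(20)=627, p(21)=792, p(22)=1002, p(23)=1255, p(24)=1575, p(25)=1958, p(26)=2436, p(27)=3010, p(28)=3718, p(29)=4565, p(30)=5604, p(31)=6842, p(32)=8349, p(33)=10143, p(34)=12310, p(35)=14883, p(36)=17977, p(37)=21637, p(38)=26015, p(39)=31185, p(40)=37338, p(41)=44583, p(42)=53174, p(43)=63261, p(44)=75175, p(45)=89134, p(46)=105558, p(47)=124754, p(48)=147273, p(49)=173525, p(50)=204226, p(51)=239943, p(52)=281589, p(53)=329931, p(54)=386155, p(55)=451276, p(56)=526823, p(57)=614154, p(58)=715220, p(59)=831820, p(60)=966467, p(61)=1121505, p(62)=1300156, p(63)=1505499, p(64)=1741630, p(65)=2012558, p(66)=2323520, p(67)=2679689, p(68)=3087735, p(69)=3554345, p(70)=4087968, p(71)=4697205, p(72)=5392783, p(73)=6185689, p(74)=7089500, p(75)=8118264, p(76)=9289091, p(77)=10619863, p(78)=12132164, p(79)=13848650, p(80)=15796476, p(81)=18004327, p(82)=20506255, p(83)=23338469, p(84)=26543660, p(85)=30167357, p(86)=34262962, p(87)=38887673, p(88)=44108109, p(89)=49995925, p(90)=56634173, p(91)=64112359, p(92)=72533807, p(93)=82010177, p(94)=92669720, p(95)=104651419, p(96)=118114304, p(97)=133230930, p(98)=150198136, p(99)=169229875, p(100)=190569292, p(101)=214481126, p(102)=241265379, p(103)=271248950, p(104)=304801365, p(105)=342325709, p(106)=384276336, p(107)=431149389, p(108)=483502844, p(109)=541946240, p(110)=607163746, p(111)=679903203, p(112)=761002156, p(113)=851376628, p(114)=952050665, p(115)=1064144451, p(116)=1188908248, p(117)=1327710076, p(118)=1482074143, p(119)=1653668665, p(120)=1844349560, p(121)=2056148051, p(122)=2291320912, p(123)=2552338241, p(124)=2841940500, p(125)=3163127352, p(126)=3519222692, p(127)=3913864295, p(128)=4351078600, p(129)=4835271870, p(130)=5371315400, p(131)=5964539504, p(132)=6620830889, p(133)=7346629512, p(134)=8149040695, p(135)=9035836076, p(136)=10015581680, p(137)=11097645016, p(138)=12292341831, p(139)=13610949895, p(140)=15065878135, p(141)=16670689208, p(142)=18440293320, p(143)=20390982757, p(144)=22540654445, p(145)=24908858009, p(146)=27517052599, p(147)=30388671978, p(148)=33549419497, p(149)=37027355200, p(150)=40853235313, p(151)=45060624582, p(152)=49686288421, p(153)=54770336324, p(154)=60356673280, p(155)=66493182097, p(156)=73232243759, p(157)=80630964769, p(158)=88751778802, p(159)=97662728555, p(160)=107438159466, p(161)=118159068427, p(162)=129913904637, p(163)=142798995930, p(164)=156919475295.
Final step: p(165) = p(164) + p(163) - p(160) - p(158) + p(153) + p(150) - p(143) - p(139) + p(130) + p(125) - p(114) - p(108) + p(95) + p(88) - p(73) - p(65) + p(48) + p(39) - p(20) - p(10)
= 156919475295 + 142798995930 - 107438159466 - 88751778802 + 54770336324 + 40853235313 - 20390982757 - 13610949895 + 5371315400 + 3163127352 - 952050665 - 483502844 + 104651419 + 44108109 - 6185689 - 2012558 + 147273 + 31185 - 627 - 42
= 172389800255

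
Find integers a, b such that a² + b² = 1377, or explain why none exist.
9² + 36² (a=9, b=36)

Factorization: 1377 = 3^4 × 17
By Fermat: n is sum of two squares iff every prime p ≡ 3 (mod 4) appears to even power.
All primes ≡ 3 (mod 4) appear to even power.
Search a = 0, 1, 2, … for 1377 - a² a perfect square: first hit at a = 9: 1377 - 81 = 1296 = 36².
1377 = 9² + 36² = 81 + 1296 ✓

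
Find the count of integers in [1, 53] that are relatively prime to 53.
52

53 = 53
φ(n) = n × ∏(1 - 1/p) for each prime p dividing n
φ(53) = 53 × (1 - 1/53) = 52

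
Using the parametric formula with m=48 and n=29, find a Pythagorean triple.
(1463, 2784, 3145)

Euclid's formula: a = m² - n², b = 2mn, c = m² + n²
m = 48, n = 29
a = 48² - 29² = 2304 - 841 = 1463
b = 2 × 48 × 29 = 2784
c = 48² + 29² = 2304 + 841 = 3145
Verification: 1463² + 2784² = 2140369 + 7750656 = 9891025 = 3145² ✓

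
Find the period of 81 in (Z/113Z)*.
28

113 is prime, so ord(81) divides φ(113) = 112.
Divisors of 112: 1, 2, 4, 7, 8, 14, 16, 28, 56, 112.
Repeated squaring: 81^1 ≡ 81, 81^2 ≡ 7, 81^4 ≡ 49, 81^8 ≡ 28, 81^16 ≡ 106, 81^32 ≡ 49, 81^64 ≡ 28 (mod 113).
Test 81^d mod 113 for each divisor d in increasing order:
81^1 ≡ 81
81^2 ≡ 7
81^4 ≡ 49
81^7 = 81^4·81^2·81^1 ≡ 98
81^8 ≡ 28
81^14 = 81^8·81^4·81^2 ≡ 112
81^16 ≡ 106
81^28 = 81^16·81^8·81^4 ≡ 1  ← first divisor giving 1
The order is 28.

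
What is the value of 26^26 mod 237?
55

Repeated squaring. Binary of 26 = 11010.
26^1 ≡ 26 (mod 237); 26^2 ≡ 202 (mod 237); 26^4 ≡ 40 (mod 237); 26^8 ≡ 178 (mod 237); 26^16 ≡ 163 (mod 237)
26^26 = 26^2 × 26^8 × 26^16 ≡ 55 (mod 237)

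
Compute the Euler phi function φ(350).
120

350 = 2 × 5^2 × 7
φ(n) = n × ∏(1 - 1/p) for each prime p dividing n
φ(350) = 350 × (1 - 1/2) × (1 - 1/5) × (1 - 1/7) = 120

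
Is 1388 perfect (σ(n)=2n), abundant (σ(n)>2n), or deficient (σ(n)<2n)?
deficient

Proper divisors of 1388: sum = 1 + 2 + 4 + 347 + 694 = 1048
Since 1048 < 1388, 1388 is deficient.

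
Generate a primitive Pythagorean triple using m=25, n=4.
(609, 200, 641)

Euclid's formula: a = m² - n², b = 2mn, c = m² + n²
m = 25, n = 4
a = 25² - 4² = 625 - 16 = 609
b = 2 × 25 × 4 = 200
c = 25² + 4² = 625 + 16 = 641
Verification: 609² + 200² = 370881 + 40000 = 410881 = 641² ✓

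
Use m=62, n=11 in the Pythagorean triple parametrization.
(3723, 1364, 3965)

Euclid's formula: a = m² - n², b = 2mn, c = m² + n²
m = 62, n = 11
a = 62² - 11² = 3844 - 121 = 3723
b = 2 × 62 × 11 = 1364
c = 62² + 11² = 3844 + 121 = 3965
Verification: 3723² + 1364² = 13860729 + 1860496 = 15721225 = 3965² ✓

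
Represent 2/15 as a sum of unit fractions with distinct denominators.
1/8 + 1/120

Greedy algorithm:
2/15: ceiling(15/2) = 8, use 1/8
1/120: ceiling(120/1) = 120, use 1/120
Result: 2/15 = 1/8 + 1/120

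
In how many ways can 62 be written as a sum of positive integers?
1300156

p(n) counts ways to write n as a sum of positive integers (order ignored).
Euler's pentagonal recurrence: p(k) = p(k-1) + p(k-2) - p(k-5) - p(k-7) + p(k-12) + p(k-15) - ... (offsets j(3j∓1)/2, signs ++--, p(0)=1, p(<0)=0).
DP table for k = 0..61: p(0)=1, p(1)=1, p(2)=2, p(3)=3, p(4)=5, p(5)=7, p(6)=11, p(7)=15, p(8)=22, p(9)=30, p(10)=42, p(11)=56, p(12)=77, p(13)=101, p(14)=135, p(15)=176, p(16)=231, p(17)=297, p(18)=385, p(19)=490, p(20)=627, p(21)=792, p(22)=1002, p(23)=1255, p(24)=1575, p(25)=1958, p(26)=2436, p(27)=3010, p(28)=3718, p(29)=4565, p(30)=5604, p(31)=6842, p(32)=8349, p(33)=10143, p(34)=12310, p(35)=14883, p(36)=17977, p(37)=21637, p(38)=26015, p(39)=31185, p(40)=37338, p(41)=44583, p(42)=53174, p(43)=63261, p(44)=75175, p(45)=89134, p(46)=105558, p(47)=124754, p(48)=147273, p(49)=173525, p(50)=204226, p(51)=239943, p(52)=281589, p(53)=329931, p(54)=386155, p(55)=451276, p(56)=526823, p(57)=614154, p(58)=715220, p(59)=831820, p(60)=966467, p(61)=1121505.
Final step: p(62) = p(61) + p(60) - p(57) - p(55) + p(50) + p(47) - p(40) - p(36) + p(27) + p(22) - p(11) - p(5)
= 1121505 + 966467 - 614154 - 451276 + 204226 + 124754 - 37338 - 17977 + 3010 + 1002 - 56 - 7
= 1300156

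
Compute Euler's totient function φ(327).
216

327 = 3 × 109
φ(n) = n × ∏(1 - 1/p) for each prime p dividing n
φ(327) = 327 × (1 - 1/3) × (1 - 1/109) = 216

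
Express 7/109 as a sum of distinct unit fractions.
1/16 + 1/582 + 1/507504

Greedy algorithm:
7/109: ceiling(109/7) = 16, use 1/16
3/1744: ceiling(1744/3) = 582, use 1/582
1/507504: ceiling(507504/1) = 507504, use 1/507504
Result: 7/109 = 1/16 + 1/582 + 1/507504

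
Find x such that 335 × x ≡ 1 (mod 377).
368

gcd(335, 377) = 1, so the inverse exists.
Extended Euclidean algorithm on (377, 335):
377 = 1 × 335 + 42  ⟹  42 = (1)·377 + (-1)·335
335 = 7 × 42 + 41  ⟹  41 = (-7)·377 + (8)·335
42 = 1 × 41 + 1  ⟹  1 = (8)·377 + (-9)·335
So (-9)·335 ≡ 1 (mod 377), i.e. 335^(-1) ≡ -9 ≡ 368 (mod 377).
Check: 335 × 368 = 123280 ≡ 1 (mod 377)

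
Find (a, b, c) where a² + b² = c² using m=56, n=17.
(2847, 1904, 3425)

Euclid's formula: a = m² - n², b = 2mn, c = m² + n²
m = 56, n = 17
a = 56² - 17² = 3136 - 289 = 2847
b = 2 × 56 × 17 = 1904
c = 56² + 17² = 3136 + 289 = 3425
Verification: 2847² + 1904² = 8105409 + 3625216 = 11730625 = 3425² ✓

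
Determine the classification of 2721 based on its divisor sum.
deficient

Proper divisors of 2721: sum = 1 + 3 + 907 = 911
Since 911 < 2721, 2721 is deficient.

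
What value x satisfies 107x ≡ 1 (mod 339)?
320

gcd(107, 339) = 1, so the inverse exists.
Extended Euclidean algorithm on (339, 107):
339 = 3 × 107 + 18  ⟹  18 = (1)·339 + (-3)·107
107 = 5 × 18 + 17  ⟹  17 = (-5)·339 + (16)·107
18 = 1 × 17 + 1  ⟹  1 = (6)·339 + (-19)·107
So (-19)·107 ≡ 1 (mod 339), i.e. 107^(-1) ≡ -19 ≡ 320 (mod 339).
Check: 107 × 320 = 34240 ≡ 1 (mod 339)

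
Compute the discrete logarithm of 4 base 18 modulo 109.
102

Baby-step giant-step with step n = ⌈√109⌉ = 11.
Baby steps 18^j mod 109 (j:value) for j=0..10: 0:1, 1:18, 2:106, 3:55, 4:9, 5:53, 6:82, 7:59, 8:81, 9:41, 10:84.
Giant-step multiplier: 18^(-11) ≡ 18^(108-11) = 18^97 ≡ 70 (mod 109).
Giant steps γ_i = 4·70^i mod 109: γ_0=4, γ_1=62, γ_2=89, γ_3=17, γ_4=100, γ_5=24, γ_6=45, γ_7=98, γ_8=102, γ_9=55 (in table at j=3).
x = i·n + j = 9·11 + 3 = 102.
Check: 18^102 ≡ 4 (mod 109).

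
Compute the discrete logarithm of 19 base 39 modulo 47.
43

Baby-step giant-step with step n = ⌈√47⌉ = 7.
Baby steps 39^j mod 47 (j:value) for j=0..6: 0:1, 1:39, 2:17, 3:5, 4:7, 5:38, 6:25.
Giant-step multiplier: 39^(-7) ≡ 39^(46-7) = 39^39 ≡ 43 (mod 47).
Giant steps γ_i = 19·43^i mod 47: γ_0=19, γ_1=18, γ_2=22, γ_3=6, γ_4=23, γ_5=2, γ_6=39 (in table at j=1).
x = i·n + j = 6·7 + 1 = 43.
Check: 39^43 ≡ 19 (mod 47).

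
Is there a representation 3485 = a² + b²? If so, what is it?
2² + 59² (a=2, b=59)

Factorization: 3485 = 5 × 17 × 41
By Fermat: n is sum of two squares iff every prime p ≡ 3 (mod 4) appears to even power.
All primes ≡ 3 (mod 4) appear to even power.
Search a = 0, 1, 2, … for 3485 - a² a perfect square: first hit at a = 2: 3485 - 4 = 3481 = 59².
3485 = 2² + 59² = 4 + 3481 ✓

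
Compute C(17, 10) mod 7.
2

Using Lucas' theorem:
Write n=17 and k=10 in base 7:
n in base 7: [2, 3]
k in base 7: [1, 3]
C(17,10) mod 7 = ∏ C(n_i, k_i) mod 7
Digit binomials (mod 7): C(2,1) = 2; C(3,3) = 1
Product: 2 × 1 = 2 ≡ 2 (mod 7)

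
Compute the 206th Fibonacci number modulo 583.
316

Matrix identity: Q^n = [[F_(n+1), F_n], [F_n, F_(n-1)]] with Q = [[1,1],[1,0]].
n = 206 = 11001110₂. Square-and-multiply, entries mod 583:
Q^1 = [[1,1],[1,0]]
Q^3 = (Q^1)²·Q = [[3,2],[2,1]]
Q^6 = (Q^3)² = [[13,8],[8,5]]
Q^12 = (Q^6)² = [[233,144],[144,89]]
Q^25 = (Q^12)²·Q = [[129,401],[401,311]]
Q^51 = (Q^25)²·Q = [[1,210],[210,374]]
Q^103 = (Q^51)²·Q = [[421,376],[376,45]]
Q^206 = (Q^103)² = [[299,316],[316,566]]
F_206 mod 583 = Q^206[0][1] = 316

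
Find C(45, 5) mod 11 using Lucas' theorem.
0

Using Lucas' theorem:
Write n=45 and k=5 in base 11:
n in base 11: [4, 1]
k in base 11: [0, 5]
C(45,5) mod 11 = ∏ C(n_i, k_i) mod 11
Digit binomials (mod 11): C(4,0) = 1; C(1,5) = 0 (k_i > n_i)
Product: 1 × 0 = 0 ≡ 0 (mod 11)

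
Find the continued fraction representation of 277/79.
[3; 1, 1, 39]

Euclidean algorithm steps:
277 = 3 × 79 + 40
79 = 1 × 40 + 39
40 = 1 × 39 + 1
39 = 39 × 1 + 0
Continued fraction: [3; 1, 1, 39]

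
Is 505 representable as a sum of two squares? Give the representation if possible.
8² + 21² (a=8, b=21)

Factorization: 505 = 5 × 101
By Fermat: n is sum of two squares iff every prime p ≡ 3 (mod 4) appears to even power.
All primes ≡ 3 (mod 4) appear to even power.
Search a = 0, 1, 2, … for 505 - a² a perfect square: first hit at a = 8: 505 - 64 = 441 = 21².
505 = 8² + 21² = 64 + 441 ✓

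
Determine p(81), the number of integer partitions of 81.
18004327

p(n) counts ways to write n as a sum of positive integers (order ignored).
Euler's pentagonal recurrence: p(k) = p(k-1) + p(k-2) - p(k-5) - p(k-7) + p(k-12) + p(k-15) - ... (offsets j(3j∓1)/2, signs ++--, p(0)=1, p(<0)=0).
DP table for k = 0..80: p(0)=1, p(1)=1, p(2)=2, p(3)=3, p(4)=5, p(5)=7, p(6)=11, p(7)=15, p(8)=22, p(9)=30, p(10)=42, p(11)=56, p(12)=77, p(13)=101, p(14)=135, p(15)=176, p(16)=231, p(17)=297, p(18)=385, p(19)=490, p(20)=627, p(21)=792, p(22)=1002, p(23)=1255, p(24)=1575, p(25)=1958, p(26)=2436, p(27)=3010, p(28)=3718, p(29)=4565, p(30)=5604, p(31)=6842, p(32)=8349, p(33)=10143, p(34)=12310, p(35)=14883, p(36)=17977, p(37)=21637, p(38)=26015, p(39)=31185, p(40)=37338, p(41)=44583, p(42)=53174, p(43)=63261, p(44)=75175, p(45)=89134, p(46)=105558, p(47)=124754, p(48)=147273, p(49)=173525, p(50)=204226, p(51)=239943, p(52)=281589, p(53)=329931, p(54)=386155, p(55)=451276, p(56)=526823, p(57)=614154, p(58)=715220, p(59)=831820, p(60)=966467, p(61)=1121505, p(62)=1300156, p(63)=1505499, p(64)=1741630, p(65)=2012558, p(66)=2323520, p(67)=2679689, p(68)=3087735, p(69)=3554345, p(70)=4087968, p(71)=4697205, p(72)=5392783, p(73)=6185689, p(74)=7089500, p(75)=8118264, p(76)=9289091, p(77)=10619863, p(78)=12132164, p(79)=13848650, p(80)=15796476.
Final step: p(81) = p(80) + p(79) - p(76) - p(74) + p(69) + p(66) - p(59) - p(55) + p(46) + p(41) - p(30) - p(24) + p(11) + p(4)
= 15796476 + 13848650 - 9289091 - 7089500 + 3554345 + 2323520 - 831820 - 451276 + 105558 + 44583 - 5604 - 1575 + 56 + 5
= 18004327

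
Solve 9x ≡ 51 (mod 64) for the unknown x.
x ≡ 27 (mod 64)

gcd(9, 64) = 1, which divides 51, so solutions exist.
Find 9^(-1) mod 64 by the extended Euclidean algorithm:
64 = 7 × 9 + 1  ⟹  1 = (1)·64 + (-7)·9
So (-7)·9 ≡ 1 (mod 64), i.e. 9^(-1) ≡ -7 ≡ 57 (mod 64).
x ≡ 57 × 51 = 2907 ≡ 27 (mod 64).
Check: 9 × 27 = 243 ≡ 51 (mod 64).
Unique solution: x ≡ 27 (mod 64)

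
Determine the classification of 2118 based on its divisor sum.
abundant

Proper divisors of 2118: sum = 1 + 2 + 3 + 6 + 353 + 706 + 1059 = 2130
Since 2130 > 2118, 2118 is abundant.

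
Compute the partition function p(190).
1667727404093

p(n) counts ways to write n as a sum of positive integers (order ignored).
Euler's pentagonal recurrence: p(k) = p(k-1) + p(k-2) - p(k-5) - p(k-7) + p(k-12) + p(k-15) - ... (offsets j(3j∓1)/2, signs ++--, p(0)=1, p(<0)=0).
DP table for k = 0..189: p(0)=1, p(1)=1, p(2)=2, p(3)=3, p(4)=5, p(5)=7, p(6)=11, p(7)=15, p(8)=22, p(9)=30, p(10)=42, p(11)=56, p(12)=77, p(13)=101, p(14)=135, p(15)=176, p(16)=231, p(17)=297, p(18)=385, p(19)=490, p(20)=627, p(21)=792, p(22)=1002, p(23)=1255, p(24)=1575, p(25)=1958, p(26)=2436, p(27)=3010, p(28)=3718, p(29)=4565, p(30)=5604, p(31)=6842, p(32)=8349, p(33)=10143, p(34)=12310, p(35)=14883, p(36)=17977, p(37)=21637, p(38)=26015, p(39)=31185, p(40)=37338, p(41)=44583, p(42)=53174, p(43)=63261, p(44)=75175, p(45)=89134, p(46)=105558, p(47)=124754, p(48)=147273, p(49)=173525, p(50)=204226, p(51)=239943, p(52)=281589, p(53)=329931, p(54)=386155, p(55)=451276, p(56)=526823, p(57)=614154, p(58)=715220, p(59)=831820, p(60)=966467, p(61)=1121505, p(62)=1300156, p(63)=1505499, p(64)=1741630, p(65)=2012558, p(66)=2323520, p(67)=2679689, p(68)=3087735, p(69)=3554345, p(70)=4087968, p(71)=4697205, p(72)=5392783, p(73)=6185689, p(74)=7089500, p(75)=8118264, p(76)=9289091, p(77)=10619863, p(78)=12132164, p(79)=13848650, p(80)=15796476, p(81)=18004327, p(82)=20506255, p(83)=23338469, p(84)=26543660, p(85)=30167357, p(86)=34262962, p(87)=38887673, p(88)=44108109, p(89)=49995925, p(90)=56634173, p(91)=64112359, p(92)=72533807, p(93)=82010177, p(94)=92669720, p(95)=104651419, p(96)=118114304, p(97)=133230930, p(98)=150198136, p(99)=169229875, p(100)=190569292, p(101)=214481126, p(102)=241265379, p(103)=271248950, p(104)=304801365, p(105)=342325709, p(106)=384276336, p(107)=431149389, p(108)=483502844, p(109)=541946240, p(110)=607163746, p(111)=679903203, p(112)=761002156, p(113)=851376628, p(114)=952050665, p(115)=1064144451, p(116)=1188908248, p(117)=1327710076, p(118)=1482074143, p(119)=1653668665, p(120)=1844349560, p(121)=2056148051, p(122)=2291320912, p(123)=2552338241, p(124)=2841940500, p(125)=3163127352, p(126)=3519222692, p(127)=3913864295, p(128)=4351078600, p(129)=4835271870, p(130)=5371315400, p(131)=5964539504, p(132)=6620830889, p(133)=7346629512, p(134)=8149040695, p(135)=9035836076, p(136)=10015581680, p(137)=11097645016, p(138)=12292341831, p(139)=13610949895, p(140)=15065878135, p(141)=16670689208, p(142)=18440293320, p(143)=20390982757, p(144)=22540654445, p(145)=24908858009, p(146)=27517052599, p(147)=30388671978, p(148)=33549419497, p(149)=37027355200, p(150)=40853235313, p(151)=45060624582, p(152)=49686288421, p(153)=54770336324, p(154)=60356673280, p(155)=66493182097, p(156)=73232243759, p(157)=80630964769, p(158)=88751778802, p(159)=97662728555, p(160)=107438159466, p(161)=118159068427, p(162)=129913904637, p(163)=142798995930, p(164)=156919475295, p(165)=172389800255, p(166)=189334822579, p(167)=207890420102, p(168)=228204732751, p(169)=250438925115, p(170)=274768617130, p(171)=301384802048, p(172)=330495499613, p(173)=362326859895, p(174)=397125074750, p(175)=435157697830, p(176)=476715857290, p(177)=522115831195, p(178)=571701605655, p(179)=625846753120, p(180)=684957390936, p(181)=749474411781, p(182)=819876908323, p(183)=896684817527, p(184)=980462880430, p(185)=1071823774337, p(186)=1171432692373, p(187)=1280011042268, p(188)=1398341745571, p(189)=1527273599625.
Final step: p(190) = p(189) + p(188) - p(185) - p(183) + p(178) + p(175) - p(168) - p(164) + p(155) + p(150) - p(139) - p(133) + p(120) + p(113) - p(98) - p(90) + p(73) + p(64) - p(45) - p(35) + p(14) + p(3)
= 1527273599625 + 1398341745571 - 1071823774337 - 896684817527 + 571701605655 + 435157697830 - 228204732751 - 156919475295 + 66493182097 + 40853235313 - 13610949895 - 7346629512 + 1844349560 + 851376628 - 150198136 - 56634173 + 6185689 + 1741630 - 89134 - 14883 + 135 + 3
= 1667727404093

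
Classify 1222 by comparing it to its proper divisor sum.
deficient

Proper divisors of 1222: sum = 1 + 2 + 13 + 26 + 47 + 94 + 611 = 794
Since 794 < 1222, 1222 is deficient.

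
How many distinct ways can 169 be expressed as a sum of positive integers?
250438925115

p(n) counts ways to write n as a sum of positive integers (order ignored).
Euler's pentagonal recurrence: p(k) = p(k-1) + p(k-2) - p(k-5) - p(k-7) + p(k-12) + p(k-15) - ... (offsets j(3j∓1)/2, signs ++--, p(0)=1, p(<0)=0).
DP table for k = 0..168: p(0)=1, p(1)=1, p(2)=2, p(3)=3, p(4)=5, p(5)=7, p(6)=11, p(7)=15, p(8)=22, p(9)=30, p(10)=42, p(11)=56, p(12)=77, p(13)=101, p(14)=135, p(15)=176, p(16)=231, p(17)=297, p(18)=385, p(19)=490, p(20)=627, p(21)=792, p(22)=1002, p(23)=1255, p(24)=1575, p(25)=1958, p(26)=2436, p(27)=3010, p(28)=3718, p(29)=4565, p(30)=5604, p(31)=6842, p(32)=8349, p(33)=10143, p(34)=12310, p(35)=14883, p(36)=17977, p(37)=21637, p(38)=26015, p(39)=31185, p(40)=37338, p(41)=44583, p(42)=53174, p(43)=63261, p(44)=75175, p(45)=89134, p(46)=105558, p(47)=124754, p(48)=147273, p(49)=173525, p(50)=204226, p(51)=239943, p(52)=281589, p(53)=329931, p(54)=386155, p(55)=451276, p(56)=526823, p(57)=614154, p(58)=715220, p(59)=831820, p(60)=966467, p(61)=1121505, p(62)=1300156, p(63)=1505499, p(64)=1741630, p(65)=2012558, p(66)=2323520, p(67)=2679689, p(68)=3087735, p(69)=3554345, p(70)=4087968, p(71)=4697205, p(72)=5392783, p(73)=6185689, p(74)=7089500, p(75)=8118264, p(76)=9289091, p(77)=10619863, p(78)=12132164, p(79)=13848650, p(80)=15796476, p(81)=18004327, p(82)=20506255, p(83)=23338469, p(84)=26543660, p(85)=30167357, p(86)=34262962, p(87)=38887673, p(88)=44108109, p(89)=49995925, p(90)=56634173, p(91)=64112359, p(92)=72533807, p(93)=82010177, p(94)=92669720, p(95)=104651419, p(96)=118114304, p(97)=133230930, p(98)=150198136, p(99)=169229875, p(100)=190569292, p(101)=214481126, p(102)=241265379, p(103)=271248950, p(104)=304801365, p(105)=342325709, p(106)=384276336, p(107)=431149389, p(108)=483502844, p(109)=541946240, p(110)=607163746, p(111)=679903203, p(112)=761002156, p(113)=851376628, p(114)=952050665, p(115)=1064144451, p(116)=1188908248, p(117)=1327710076, p(118)=1482074143, p(119)=1653668665, p(120)=1844349560, p(121)=2056148051, p(122)=2291320912, p(123)=2552338241, p(124)=2841940500, p(125)=3163127352, p(126)=3519222692, p(127)=3913864295, p(128)=4351078600, p(129)=4835271870, p(130)=5371315400, p(131)=5964539504, p(132)=6620830889, p(133)=7346629512, p(134)=8149040695, p(135)=9035836076, p(136)=10015581680, p(137)=11097645016, p(138)=12292341831, p(139)=13610949895, p(140)=15065878135, p(141)=16670689208, p(142)=18440293320, p(143)=20390982757, p(144)=22540654445, p(145)=24908858009, p(146)=27517052599, p(147)=30388671978, p(148)=33549419497, p(149)=37027355200, p(150)=40853235313, p(151)=45060624582, p(152)=49686288421, p(153)=54770336324, p(154)=60356673280, p(155)=66493182097, p(156)=73232243759, p(157)=80630964769, p(158)=88751778802, p(159)=97662728555, p(160)=107438159466, p(161)=118159068427, p(162)=129913904637, p(163)=142798995930, p(164)=156919475295, p(165)=172389800255, p(166)=189334822579, p(167)=207890420102, p(168)=228204732751.
Final step: p(169) = p(168) + p(167) - p(164) - p(162) + p(157) + p(154) - p(147) - p(143) + p(134) + p(129) - p(118) - p(112) + p(99) + p(92) - p(77) - p(69) + p(52) + p(43) - p(24) - p(14)
= 228204732751 + 207890420102 - 156919475295 - 129913904637 + 80630964769 + 60356673280 - 30388671978 - 20390982757 + 8149040695 + 4835271870 - 1482074143 - 761002156 + 169229875 + 72533807 - 10619863 - 3554345 + 281589 + 63261 - 1575 - 135
= 250438925115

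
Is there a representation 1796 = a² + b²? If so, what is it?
14² + 40² (a=14, b=40)

Factorization: 1796 = 2^2 × 449
By Fermat: n is sum of two squares iff every prime p ≡ 3 (mod 4) appears to even power.
All primes ≡ 3 (mod 4) appear to even power.
Search a = 0, 1, 2, … for 1796 - a² a perfect square: first hit at a = 14: 1796 - 196 = 1600 = 40².
1796 = 14² + 40² = 196 + 1600 ✓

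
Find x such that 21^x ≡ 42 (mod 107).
92

Baby-step giant-step with step n = ⌈√107⌉ = 11.
Baby steps 21^j mod 107 (j:value) for j=0..10: 0:1, 1:21, 2:13, 3:59, 4:62, 5:18, 6:57, 7:20, 8:99, 9:46, 10:3.
Giant-step multiplier: 21^(-11) ≡ 21^(106-11) = 21^95 ≡ 17 (mod 107).
Giant steps γ_i = 42·17^i mod 107: γ_0=42, γ_1=72, γ_2=47, γ_3=50, γ_4=101, γ_5=5, γ_6=85, γ_7=54, γ_8=62 (in table at j=4).
x = i·n + j = 8·11 + 4 = 92.
Check: 21^92 ≡ 42 (mod 107).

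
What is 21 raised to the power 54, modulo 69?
12

Repeated squaring. Binary of 54 = 110110.
21^1 ≡ 21 (mod 69); 21^2 ≡ 27 (mod 69); 21^4 ≡ 39 (mod 69); 21^8 ≡ 3 (mod 69); 21^16 ≡ 9 (mod 69); 21^32 ≡ 12 (mod 69)
21^54 = 21^2 × 21^4 × 21^16 × 21^32 ≡ 12 (mod 69)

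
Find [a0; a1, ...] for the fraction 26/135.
[0; 5, 5, 5]

Euclidean algorithm steps:
26 = 0 × 135 + 26
135 = 5 × 26 + 5
26 = 5 × 5 + 1
5 = 5 × 1 + 0
Continued fraction: [0; 5, 5, 5]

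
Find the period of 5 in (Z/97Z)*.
96

97 is prime, so ord(5) divides φ(97) = 96.
Divisors of 96: 1, 2, 3, 4, 6, 8, 12, 16, 24, 32, 48, 96.
Repeated squaring: 5^1 ≡ 5, 5^2 ≡ 25, 5^4 ≡ 43, 5^8 ≡ 6, 5^16 ≡ 36, 5^32 ≡ 35, 5^64 ≡ 61 (mod 97).
Test 5^d mod 97 for each divisor d in increasing order:
5^1 ≡ 5
5^2 ≡ 25
5^3 = 5^2·5^1 ≡ 28
5^4 ≡ 43
5^6 = 5^4·5^2 ≡ 8
5^8 ≡ 6
5^12 = 5^8·5^4 ≡ 64
5^16 ≡ 36
5^24 = 5^16·5^8 ≡ 22
5^32 ≡ 35
5^48 = 5^32·5^16 ≡ 96
5^96 = 5^64·5^32 ≡ 1  ← first divisor giving 1
The order is 96.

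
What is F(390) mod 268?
96

Matrix identity: Q^n = [[F_(n+1), F_n], [F_n, F_(n-1)]] with Q = [[1,1],[1,0]].
n = 390 = 110000110₂. Square-and-multiply, entries mod 268:
Q^1 = [[1,1],[1,0]]
Q^3 = (Q^1)²·Q = [[3,2],[2,1]]
Q^6 = (Q^3)² = [[13,8],[8,5]]
Q^12 = (Q^6)² = [[233,144],[144,89]]
Q^24 = (Q^12)² = [[253,4],[4,249]]
Q^48 = (Q^24)² = [[241,132],[132,109]]
Q^97 = (Q^48)²·Q = [[33,197],[197,104]]
Q^195 = (Q^97)²·Q = [[155,234],[234,189]]
Q^390 = (Q^195)² = [[257,96],[96,161]]
F_390 mod 268 = Q^390[0][1] = 96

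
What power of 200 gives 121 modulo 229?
84

Baby-step giant-step with step n = ⌈√229⌉ = 16.
Baby steps 200^j mod 229 (j:value) for j=0..15: 0:1, 1:200, 2:154, 3:114, 4:129, 5:152, 6:172, 7:50, 8:153, 9:143, 10:204, 11:38, 12:43, 13:127, 14:210, 15:93.
Giant-step multiplier: 200^(-16) ≡ 200^(228-16) = 200^212 ≡ 9 (mod 229).
Giant steps γ_i = 121·9^i mod 229: γ_0=121, γ_1=173, γ_2=183, γ_3=44, γ_4=167, γ_5=129 (in table at j=4).
x = i·n + j = 5·16 + 4 = 84.
Check: 200^84 ≡ 121 (mod 229).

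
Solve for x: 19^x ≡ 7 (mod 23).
13

Baby-step giant-step with step n = ⌈√23⌉ = 5.
Baby steps 19^j mod 23 (j:value) for j=0..4: 0:1, 1:19, 2:16, 3:5, 4:3.
Giant-step multiplier: 19^(-5) ≡ 19^(22-5) = 19^17 ≡ 21 (mod 23).
Giant steps γ_i = 7·21^i mod 23: γ_0=7, γ_1=9, γ_2=5 (in table at j=3).
x = i·n + j = 2·5 + 3 = 13.
Check: 19^13 ≡ 7 (mod 23).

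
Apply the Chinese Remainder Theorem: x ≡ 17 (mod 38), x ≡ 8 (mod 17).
93

Using Chinese Remainder Theorem:
M = 38 × 17 = 646
M1 = 17, M2 = 38
y1 = 17^(-1) mod 38 = 9
y2 = 38^(-1) mod 17 = 13
x = (17×17×9 + 8×38×13) mod 646 = 93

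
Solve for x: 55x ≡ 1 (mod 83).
80

gcd(55, 83) = 1, so the inverse exists.
Extended Euclidean algorithm on (83, 55):
83 = 1 × 55 + 28  ⟹  28 = (1)·83 + (-1)·55
55 = 1 × 28 + 27  ⟹  27 = (-1)·83 + (2)·55
28 = 1 × 27 + 1  ⟹  1 = (2)·83 + (-3)·55
So (-3)·55 ≡ 1 (mod 83), i.e. 55^(-1) ≡ -3 ≡ 80 (mod 83).
Check: 55 × 80 = 4400 ≡ 1 (mod 83)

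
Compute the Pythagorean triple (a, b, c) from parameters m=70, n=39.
(3379, 5460, 6421)

Euclid's formula: a = m² - n², b = 2mn, c = m² + n²
m = 70, n = 39
a = 70² - 39² = 4900 - 1521 = 3379
b = 2 × 70 × 39 = 5460
c = 70² + 39² = 4900 + 1521 = 6421
Verification: 3379² + 5460² = 11417641 + 29811600 = 41229241 = 6421² ✓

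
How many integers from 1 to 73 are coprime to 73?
72

73 = 73
φ(n) = n × ∏(1 - 1/p) for each prime p dividing n
φ(73) = 73 × (1 - 1/73) = 72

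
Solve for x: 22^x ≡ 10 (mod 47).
21

Baby-step giant-step with step n = ⌈√47⌉ = 7.
Baby steps 22^j mod 47 (j:value) for j=0..6: 0:1, 1:22, 2:14, 3:26, 4:8, 5:35, 6:18.
Giant-step multiplier: 22^(-7) ≡ 22^(46-7) = 22^39 ≡ 40 (mod 47).
Giant steps γ_i = 10·40^i mod 47: γ_0=10, γ_1=24, γ_2=20, γ_3=1 (in table at j=0).
x = i·n + j = 3·7 + 0 = 21.
Check: 22^21 ≡ 10 (mod 47).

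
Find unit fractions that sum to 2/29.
1/15 + 1/435

Greedy algorithm:
2/29: ceiling(29/2) = 15, use 1/15
1/435: ceiling(435/1) = 435, use 1/435
Result: 2/29 = 1/15 + 1/435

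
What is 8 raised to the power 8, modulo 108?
64

Repeated squaring. Binary of 8 = 1000.
8^1 ≡ 8 (mod 108); 8^2 ≡ 64 (mod 108); 8^4 ≡ 100 (mod 108); 8^8 ≡ 64 (mod 108)
8^8 = 8^8 ≡ 64 (mod 108)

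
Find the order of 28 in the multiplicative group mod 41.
40

41 is prime, so ord(28) divides φ(41) = 40.
Divisors of 40: 1, 2, 4, 5, 8, 10, 20, 40.
Repeated squaring: 28^1 ≡ 28, 28^2 ≡ 5, 28^4 ≡ 25, 28^8 ≡ 10, 28^16 ≡ 18, 28^32 ≡ 37 (mod 41).
Test 28^d mod 41 for each divisor d in increasing order:
28^1 ≡ 28
28^2 ≡ 5
28^4 ≡ 25
28^5 = 28^4·28^1 ≡ 3
28^8 ≡ 10
28^10 = 28^8·28^2 ≡ 9
28^20 = 28^16·28^4 ≡ 40
28^40 = 28^32·28^8 ≡ 1  ← first divisor giving 1
The order is 40.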